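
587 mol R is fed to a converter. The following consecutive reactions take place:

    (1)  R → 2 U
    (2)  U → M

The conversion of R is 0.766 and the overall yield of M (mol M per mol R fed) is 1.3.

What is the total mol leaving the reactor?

1040 mol

Conversion of R: R consumed = 1ξ₁ = 0.766 × 587 → ξ₁ = 449.6 mol.
Yield of M: 1ξ₂ / 587 = 1.3 → ξ₂ = 763.1 mol.
Outlet amounts (n = n₀ + Σ ν·ξ):
  R: 587 − 1(449.6) = 137.4
  U: 0 + 2(449.6) − 1(763.1) = 136.2
  M: 0 + 1(763.1) = 763.1
Total out = 137.4 + 136.2 + 763.1 = 1037 mol.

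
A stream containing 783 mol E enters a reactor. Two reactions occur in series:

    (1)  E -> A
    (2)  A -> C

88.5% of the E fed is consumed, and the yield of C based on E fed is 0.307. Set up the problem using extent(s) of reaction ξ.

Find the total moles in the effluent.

783 mol

Conversion of E: E consumed = 1ξ₁ = 0.885 × 783 → ξ₁ = 693 mol.
Yield of C: 1ξ₂ / 783 = 0.307 → ξ₂ = 240.4 mol.
Outlet amounts (n = n₀ + Σ ν·ξ):
  E: 783 − 1(693) = 90.04
  A: 0 + 1(693) − 1(240.4) = 452.6
  C: 0 + 1(240.4) = 240.4
Total out = 90.04 + 452.6 + 240.4 = 783 mol.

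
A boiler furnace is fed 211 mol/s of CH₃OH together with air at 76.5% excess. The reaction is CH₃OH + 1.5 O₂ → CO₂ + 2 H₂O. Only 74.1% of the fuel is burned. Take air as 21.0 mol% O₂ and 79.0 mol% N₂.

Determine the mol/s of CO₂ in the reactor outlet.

156 mol/s

Stoichiometric O₂ = 1.5 × 211 = 316.5 mol/s; O₂ fed = 316.5 × 1.765 = 558.6 mol/s.
N₂ fed = 558.6 × 79/21 = 2101 mol/s.
Fuel reacted = 0.741 × 211 → ξ = 156.4 mol/s.
Outlet (n = n₀ + ν ξ):
  CH₃OH: 211 − 1(156.4) = 54.65
  O₂: 558.6 − 1.5(156.4) = 324.1
  N₂: 2101 (inert)
  CO₂: 0 + 1(156.4) = 156.4
  H₂O: 0 + 2(156.4) = 312.7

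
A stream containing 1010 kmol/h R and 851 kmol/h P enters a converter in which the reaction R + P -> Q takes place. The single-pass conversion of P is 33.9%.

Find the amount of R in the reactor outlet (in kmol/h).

P reacted = 0.339 × 851 = 288.5 kmol/h; ν_P = −1, so ξ = 288.5/1 = 288.5 kmol/h.
Outlet amounts (n = n₀ + ν ξ):
  R: 1010 − 1(288.5) = 721.5
  P: 851 − 1(288.5) = 562.5
  Q: 0 + 1(288.5) = 288.5

722 kmol/h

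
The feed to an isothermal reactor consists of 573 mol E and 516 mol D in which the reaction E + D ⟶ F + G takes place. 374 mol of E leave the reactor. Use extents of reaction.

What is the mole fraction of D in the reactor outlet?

For E: n = n₀ − 1ξ → 374 = 573 − 1ξ, giving ξ = 199 mol.
Outlet amounts (n = n₀ + ν ξ):
  E: 573 − 1(199) = 374
  D: 516 − 1(199) = 317
  F: 0 + 1(199) = 199
  G: 0 + 1(199) = 199
Total out = 1089 mol; y_D = 317 / 1089 = 0.2911.

0.291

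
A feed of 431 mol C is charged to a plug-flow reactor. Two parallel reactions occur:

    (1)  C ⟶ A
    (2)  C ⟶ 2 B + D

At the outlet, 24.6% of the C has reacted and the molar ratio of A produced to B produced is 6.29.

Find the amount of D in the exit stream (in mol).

7.81 mol

Conversion of C: C consumed = 0.246 × 431 = 106 mol = 1ξ₁ + 1ξ₂.
Selectivity: 1ξ₁ / (2ξ₂) = 6.29 → ξ₁ = 12.58 ξ₂.
Substitute: (1·12.58 + 1) ξ₂ = 106 → ξ₂ = 7.808 mol, ξ₁ = 98.22 mol.
Outlet amounts (n = n₀ + Σ ν·ξ):
  C: 431 − 1(98.22) − 1(7.808) = 325
  A: 0 + 1(98.22) = 98.22
  B: 0 + 2(7.808) = 15.62
  D: 0 + 1(7.808) = 7.808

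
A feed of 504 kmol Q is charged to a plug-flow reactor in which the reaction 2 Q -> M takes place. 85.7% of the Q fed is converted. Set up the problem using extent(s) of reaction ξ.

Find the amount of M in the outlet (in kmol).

216 kmol

Q reacted = 0.857 × 504 = 431.9 kmol; ν_Q = −2, so ξ = 431.9/2 = 216 kmol.
Outlet amounts (n = n₀ + ν ξ):
  Q: 504 − 2(216) = 72.07
  M: 0 + 1(216) = 216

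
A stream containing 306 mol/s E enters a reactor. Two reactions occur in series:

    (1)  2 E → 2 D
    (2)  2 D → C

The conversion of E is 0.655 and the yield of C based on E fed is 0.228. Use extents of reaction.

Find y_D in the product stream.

Conversion of E: E consumed = 2ξ₁ = 0.655 × 306 → ξ₁ = 100.2 mol/s.
Yield of C: 1ξ₂ / 306 = 0.228 → ξ₂ = 69.77 mol/s.
Outlet amounts (n = n₀ + Σ ν·ξ):
  E: 306 − 2(100.2) = 105.6
  D: 0 + 2(100.2) − 2(69.77) = 60.89
  C: 0 + 1(69.77) = 69.77
Total out = 236.2 mol/s; y_D = 60.89 / 236.2 = 0.2578.

0.258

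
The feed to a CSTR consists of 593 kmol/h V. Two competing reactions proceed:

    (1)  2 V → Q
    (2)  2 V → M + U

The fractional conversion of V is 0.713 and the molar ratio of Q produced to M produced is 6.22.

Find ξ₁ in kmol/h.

Conversion of V: V consumed = 0.713 × 593 = 422.8 kmol/h = 2ξ₁ + 2ξ₂.
Selectivity: 1ξ₁ / (1ξ₂) = 6.22 → ξ₁ = 6.22 ξ₂.
Substitute: (2·6.22 + 2) ξ₂ = 422.8 → ξ₂ = 29.28 kmol/h, ξ₁ = 182.1 kmol/h.
Outlet amounts (n = n₀ + Σ ν·ξ):
  V: 593 − 2(182.1) − 2(29.28) = 170.2
  Q: 0 + 1(182.1) = 182.1
  M: 0 + 1(29.28) = 29.28
  U: 0 + 1(29.28) = 29.28

ξ₁ = 182 kmol/h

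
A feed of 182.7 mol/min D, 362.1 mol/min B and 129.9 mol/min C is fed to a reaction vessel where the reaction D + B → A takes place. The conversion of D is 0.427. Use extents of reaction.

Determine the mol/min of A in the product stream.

D reacted = 0.427 × 182.7 = 78.01 mol/min; ν_D = −1, so ξ = 78.01/1 = 78.01 mol/min.
Outlet amounts (n = n₀ + ν ξ):
  D: 182.7 − 1(78.01) = 104.7
  B: 362.1 − 1(78.01) = 284.1
  A: 0 + 1(78.01) = 78.01
  C: 129.9 (inert)

78 mol/min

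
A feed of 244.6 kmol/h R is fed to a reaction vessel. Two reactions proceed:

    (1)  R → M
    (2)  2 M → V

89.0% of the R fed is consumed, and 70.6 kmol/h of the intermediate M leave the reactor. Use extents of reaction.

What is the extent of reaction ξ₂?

ξ₂ = 73.5 kmol/h

Conversion of R: R consumed = 1ξ₁ = 0.89 × 244.6 → ξ₁ = 217.7 kmol/h.
M balance: n_M = 0 + 1ξ₁ − 2ξ₂ = 70.6 → ξ₂ = (1·217.7 − 70.6)/2 = 73.55 kmol/h.
Outlet amounts (n = n₀ + Σ ν·ξ):
  R: 244.6 − 1(217.7) = 26.91
  M: 0 + 1(217.7) − 2(73.55) = 70.6
  V: 0 + 1(73.55) = 73.55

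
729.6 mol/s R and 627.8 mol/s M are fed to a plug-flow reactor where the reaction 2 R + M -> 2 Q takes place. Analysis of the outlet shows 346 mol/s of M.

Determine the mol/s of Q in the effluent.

564 mol/s

For M: n = n₀ − 1ξ → 346 = 627.8 − 1ξ, giving ξ = 281.8 mol/s.
Outlet amounts (n = n₀ + ν ξ):
  R: 729.6 − 2(281.8) = 166
  M: 627.8 − 1(281.8) = 346
  Q: 0 + 2(281.8) = 563.6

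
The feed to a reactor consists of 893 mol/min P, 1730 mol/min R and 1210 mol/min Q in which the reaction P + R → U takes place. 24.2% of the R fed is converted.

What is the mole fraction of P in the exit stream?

0.139

R reacted = 0.242 × 1730 = 418.7 mol/min; ν_R = −1, so ξ = 418.7/1 = 418.7 mol/min.
Outlet amounts (n = n₀ + ν ξ):
  P: 893 − 1(418.7) = 474.3
  R: 1730 − 1(418.7) = 1311
  U: 0 + 1(418.7) = 418.7
  Q: 1210 (inert)
Total out = 3414 mol/min; y_P = 474.3 / 3414 = 0.1389.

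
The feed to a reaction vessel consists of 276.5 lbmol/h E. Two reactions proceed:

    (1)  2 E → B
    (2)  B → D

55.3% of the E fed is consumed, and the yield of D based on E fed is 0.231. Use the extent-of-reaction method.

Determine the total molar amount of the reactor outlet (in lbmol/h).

Conversion of E: E consumed = 2ξ₁ = 0.553 × 276.5 → ξ₁ = 76.45 lbmol/h.
Yield of D: 1ξ₂ / 276.5 = 0.231 → ξ₂ = 63.87 lbmol/h.
Outlet amounts (n = n₀ + Σ ν·ξ):
  E: 276.5 − 2(76.45) = 123.6
  B: 0 + 1(76.45) − 1(63.87) = 12.58
  D: 0 + 1(63.87) = 63.87
Total out = 123.6 + 12.58 + 63.87 = 200 lbmol/h.

200 lbmol/h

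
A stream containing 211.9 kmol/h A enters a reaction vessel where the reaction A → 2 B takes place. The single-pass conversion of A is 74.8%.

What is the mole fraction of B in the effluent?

0.856

A reacted = 0.748 × 211.9 = 158.5 kmol/h; ν_A = −1, so ξ = 158.5/1 = 158.5 kmol/h.
Outlet amounts (n = n₀ + ν ξ):
  A: 211.9 − 1(158.5) = 53.4
  B: 0 + 2(158.5) = 317
Total out = 370.4 kmol/h; y_B = 317 / 370.4 = 0.8558.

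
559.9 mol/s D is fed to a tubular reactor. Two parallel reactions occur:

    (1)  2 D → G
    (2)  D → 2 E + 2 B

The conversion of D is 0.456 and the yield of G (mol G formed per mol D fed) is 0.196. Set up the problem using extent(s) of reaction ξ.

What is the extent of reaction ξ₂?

ξ₂ = 35.8 mol/s

Yield of G: 1ξ₁ / 559.9 = 0.196 → ξ₁ = 109.7 mol/s.
Conversion of D: 2ξ₁ + 1ξ₂ = 0.456 × 559.9 = 255.3 → ξ₂ = 35.83 mol/s.
Outlet amounts (n = n₀ + Σ ν·ξ):
  D: 559.9 − 2(109.7) − 1(35.83) = 304.6
  G: 0 + 1(109.7) = 109.7
  E: 0 + 2(35.83) = 71.67
  B: 0 + 2(35.83) = 71.67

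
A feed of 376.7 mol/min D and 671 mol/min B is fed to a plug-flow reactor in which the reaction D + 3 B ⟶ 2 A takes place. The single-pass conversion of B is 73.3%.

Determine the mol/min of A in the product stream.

328 mol/min

B reacted = 0.733 × 671 = 491.8 mol/min; ν_B = −3, so ξ = 491.8/3 = 163.9 mol/min.
Outlet amounts (n = n₀ + ν ξ):
  D: 376.7 − 1(163.9) = 212.8
  B: 671 − 3(163.9) = 179.2
  A: 0 + 2(163.9) = 327.9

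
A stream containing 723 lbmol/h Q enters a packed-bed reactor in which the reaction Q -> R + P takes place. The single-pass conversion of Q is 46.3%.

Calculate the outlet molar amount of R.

335 lbmol/h

Q reacted = 0.463 × 723 = 334.7 lbmol/h; ν_Q = −1, so ξ = 334.7/1 = 334.7 lbmol/h.
Outlet amounts (n = n₀ + ν ξ):
  Q: 723 − 1(334.7) = 388.3
  R: 0 + 1(334.7) = 334.7
  P: 0 + 1(334.7) = 334.7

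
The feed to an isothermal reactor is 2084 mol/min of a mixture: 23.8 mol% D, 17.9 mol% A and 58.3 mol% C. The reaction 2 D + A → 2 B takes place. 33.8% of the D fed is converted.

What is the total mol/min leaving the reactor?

D reacted = 0.338 × 496 = 167.6 mol/min; ν_D = −2, so ξ = 167.6/2 = 83.82 mol/min.
Outlet amounts (n = n₀ + ν ξ):
  D: 496 − 2(83.82) = 328.3
  A: 373 − 1(83.82) = 289.2
  B: 0 + 2(83.82) = 167.6
  C: 1215 (inert)
Total out = 328.3 + 289.2 + 167.6 + 1215 = 2000 mol/min.

2000 mol/min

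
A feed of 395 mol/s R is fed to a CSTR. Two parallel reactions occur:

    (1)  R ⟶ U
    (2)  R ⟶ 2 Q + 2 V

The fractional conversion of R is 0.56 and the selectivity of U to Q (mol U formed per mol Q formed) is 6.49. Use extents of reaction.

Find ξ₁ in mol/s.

ξ₁ = 205 mol/s

Conversion of R: R consumed = 0.56 × 395 = 221.2 mol/s = 1ξ₁ + 1ξ₂.
Selectivity: 1ξ₁ / (2ξ₂) = 6.49 → ξ₁ = 12.98 ξ₂.
Substitute: (1·12.98 + 1) ξ₂ = 221.2 → ξ₂ = 15.82 mol/s, ξ₁ = 205.4 mol/s.
Outlet amounts (n = n₀ + Σ ν·ξ):
  R: 395 − 1(205.4) − 1(15.82) = 173.8
  U: 0 + 1(205.4) = 205.4
  Q: 0 + 2(15.82) = 31.65
  V: 0 + 2(15.82) = 31.65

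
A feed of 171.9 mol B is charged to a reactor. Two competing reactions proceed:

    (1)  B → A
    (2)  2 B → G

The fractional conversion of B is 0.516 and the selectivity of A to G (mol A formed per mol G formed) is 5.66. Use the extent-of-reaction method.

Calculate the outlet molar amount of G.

Conversion of B: B consumed = 0.516 × 171.9 = 88.7 mol = 1ξ₁ + 2ξ₂.
Selectivity: 1ξ₁ / (1ξ₂) = 5.66 → ξ₁ = 5.66 ξ₂.
Substitute: (1·5.66 + 2) ξ₂ = 88.7 → ξ₂ = 11.58 mol, ξ₁ = 65.54 mol.
Outlet amounts (n = n₀ + Σ ν·ξ):
  B: 171.9 − 1(65.54) − 2(11.58) = 83.2
  A: 0 + 1(65.54) = 65.54
  G: 0 + 1(11.58) = 11.58

11.6 mol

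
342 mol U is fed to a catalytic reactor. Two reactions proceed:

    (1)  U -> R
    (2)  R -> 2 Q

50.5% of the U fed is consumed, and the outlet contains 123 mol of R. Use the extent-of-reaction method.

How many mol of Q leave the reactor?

99.4 mol

Conversion of U: U consumed = 1ξ₁ = 0.505 × 342 → ξ₁ = 172.7 mol.
R balance: n_R = 0 + 1ξ₁ − 1ξ₂ = 123 → ξ₂ = (1·172.7 − 123)/1 = 49.71 mol.
Outlet amounts (n = n₀ + Σ ν·ξ):
  U: 342 − 1(172.7) = 169.3
  R: 0 + 1(172.7) − 1(49.71) = 123
  Q: 0 + 2(49.71) = 99.42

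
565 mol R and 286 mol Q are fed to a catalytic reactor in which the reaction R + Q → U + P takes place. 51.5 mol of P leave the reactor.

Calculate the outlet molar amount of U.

For P: n = n₀ + 1ξ → 51.5 = 0 + 1ξ, giving ξ = 51.5 mol.
Outlet amounts (n = n₀ + ν ξ):
  R: 565 − 1(51.5) = 513.5
  Q: 286 − 1(51.5) = 234.5
  U: 0 + 1(51.5) = 51.5
  P: 0 + 1(51.5) = 51.5

51.5 mol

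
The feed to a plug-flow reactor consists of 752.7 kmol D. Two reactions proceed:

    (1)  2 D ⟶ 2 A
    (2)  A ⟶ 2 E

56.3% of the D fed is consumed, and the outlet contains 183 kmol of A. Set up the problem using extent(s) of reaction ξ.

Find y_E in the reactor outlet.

Conversion of D: D consumed = 2ξ₁ = 0.563 × 752.7 → ξ₁ = 211.9 kmol.
A balance: n_A = 0 + 2ξ₁ − 1ξ₂ = 183 → ξ₂ = (2·211.9 − 183)/1 = 240.8 kmol.
Outlet amounts (n = n₀ + Σ ν·ξ):
  D: 752.7 − 2(211.9) = 328.9
  A: 0 + 2(211.9) − 1(240.8) = 183
  E: 0 + 2(240.8) = 481.5
Total out = 993.5 kmol; y_E = 481.5 / 993.5 = 0.4847.

0.485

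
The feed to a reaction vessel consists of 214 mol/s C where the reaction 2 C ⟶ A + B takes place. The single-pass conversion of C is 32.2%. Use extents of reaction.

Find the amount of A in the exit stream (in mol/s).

C reacted = 0.322 × 214 = 68.91 mol/s; ν_C = −2, so ξ = 68.91/2 = 34.45 mol/s.
Outlet amounts (n = n₀ + ν ξ):
  C: 214 − 2(34.45) = 145.1
  A: 0 + 1(34.45) = 34.45
  B: 0 + 1(34.45) = 34.45

34.5 mol/s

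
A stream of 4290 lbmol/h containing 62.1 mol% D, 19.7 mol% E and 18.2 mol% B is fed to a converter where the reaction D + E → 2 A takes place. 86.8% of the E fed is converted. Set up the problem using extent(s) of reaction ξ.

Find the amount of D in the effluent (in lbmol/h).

1930 lbmol/h

E reacted = 0.868 × 845.1 = 733.6 lbmol/h; ν_E = −1, so ξ = 733.6/1 = 733.6 lbmol/h.
Outlet amounts (n = n₀ + ν ξ):
  D: 2664 − 1(733.6) = 1931
  E: 845.1 − 1(733.6) = 111.6
  A: 0 + 2(733.6) = 1467
  B: 780.8 (inert)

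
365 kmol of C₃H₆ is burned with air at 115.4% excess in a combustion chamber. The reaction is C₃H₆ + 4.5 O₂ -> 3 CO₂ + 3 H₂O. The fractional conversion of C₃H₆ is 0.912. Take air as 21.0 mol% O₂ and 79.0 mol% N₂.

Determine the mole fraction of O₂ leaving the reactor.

Stoichiometric O₂ = 4.5 × 365 = 1642 kmol; O₂ fed = 1642 × 2.154 = 3538 kmol.
N₂ fed = 3538 × 79/21 = 13310 kmol.
Fuel reacted = 0.912 × 365 → ξ = 332.9 kmol.
Outlet (n = n₀ + ν ξ):
  C₃H₆: 365 − 1(332.9) = 32.12
  O₂: 3538 − 4.5(332.9) = 2040
  N₂: 13310 (inert)
  CO₂: 0 + 3(332.9) = 998.6
  H₂O: 0 + 3(332.9) = 998.6
Total out = 17380 kmol; y_O₂ = 2040 / 17380 = 0.1174.

0.117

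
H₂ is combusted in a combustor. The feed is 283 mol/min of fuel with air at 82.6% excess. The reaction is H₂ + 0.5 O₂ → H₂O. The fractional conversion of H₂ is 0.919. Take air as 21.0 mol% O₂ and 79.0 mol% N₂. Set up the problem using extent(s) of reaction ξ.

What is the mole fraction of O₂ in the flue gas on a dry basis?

Stoichiometric O₂ = 0.5 × 283 = 141.5 mol/min; O₂ fed = 141.5 × 1.826 = 258.4 mol/min.
N₂ fed = 258.4 × 79/21 = 972 mol/min.
Fuel reacted = 0.919 × 283 → ξ = 260.1 mol/min.
Outlet (n = n₀ + ν ξ):
  H₂: 283 − 1(260.1) = 22.92
  O₂: 258.4 − 0.5(260.1) = 128.3
  N₂: 972 (inert)
  H₂O: 0 + 1(260.1) = 260.1
Dry total = 1123 mol/min; y_O₂ (dry) = 128.3 / 1123 = 0.1143.

0.114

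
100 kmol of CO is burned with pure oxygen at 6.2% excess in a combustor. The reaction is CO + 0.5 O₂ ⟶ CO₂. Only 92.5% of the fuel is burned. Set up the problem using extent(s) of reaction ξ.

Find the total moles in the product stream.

107 kmol

Stoichiometric O₂ = 0.5 × 100 = 50 kmol; O₂ fed = 50 × 1.062 = 53.1 kmol.
Fuel reacted = 0.925 × 100 → ξ = 92.5 kmol.
Outlet (n = n₀ + ν ξ):
  CO: 100 − 1(92.5) = 7.5
  O₂: 53.1 − 0.5(92.5) = 6.85
  CO₂: 0 + 1(92.5) = 92.5
Total out = 7.5 + 6.85 + 92.5 = 106.8 kmol.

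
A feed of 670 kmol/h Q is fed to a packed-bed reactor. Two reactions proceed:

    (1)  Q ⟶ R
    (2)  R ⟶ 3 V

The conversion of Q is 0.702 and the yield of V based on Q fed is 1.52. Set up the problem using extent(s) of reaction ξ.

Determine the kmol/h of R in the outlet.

131 kmol/h

Conversion of Q: Q consumed = 1ξ₁ = 0.702 × 670 → ξ₁ = 470.3 kmol/h.
Yield of V: 3ξ₂ / 670 = 1.52 → ξ₂ = 339.5 kmol/h.
Outlet amounts (n = n₀ + Σ ν·ξ):
  Q: 670 − 1(470.3) = 199.7
  R: 0 + 1(470.3) − 1(339.5) = 130.9
  V: 0 + 3(339.5) = 1018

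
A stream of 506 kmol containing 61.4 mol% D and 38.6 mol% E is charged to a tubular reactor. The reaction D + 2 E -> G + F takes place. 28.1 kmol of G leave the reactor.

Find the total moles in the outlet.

For G: n = n₀ + 1ξ → 28.1 = 0 + 1ξ, giving ξ = 28.1 kmol.
Outlet amounts (n = n₀ + ν ξ):
  D: 310.7 − 1(28.1) = 282.6
  E: 195.3 − 2(28.1) = 139.1
  G: 0 + 1(28.1) = 28.1
  F: 0 + 1(28.1) = 28.1
Total out = 282.6 + 139.1 + 28.1 + 28.1 = 477.9 kmol.

478 kmol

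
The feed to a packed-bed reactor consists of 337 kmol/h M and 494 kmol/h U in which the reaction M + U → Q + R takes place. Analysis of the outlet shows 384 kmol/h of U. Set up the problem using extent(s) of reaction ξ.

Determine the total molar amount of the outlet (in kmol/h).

For U: n = n₀ − 1ξ → 384 = 494 − 1ξ, giving ξ = 110 kmol/h.
Outlet amounts (n = n₀ + ν ξ):
  M: 337 − 1(110) = 227
  U: 494 − 1(110) = 384
  Q: 0 + 1(110) = 110
  R: 0 + 1(110) = 110
Total out = 227 + 384 + 110 + 110 = 831 kmol/h.

831 kmol/h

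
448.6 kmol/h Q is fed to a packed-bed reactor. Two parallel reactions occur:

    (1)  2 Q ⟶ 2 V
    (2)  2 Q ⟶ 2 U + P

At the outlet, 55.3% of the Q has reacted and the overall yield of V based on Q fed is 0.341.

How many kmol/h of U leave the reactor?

95.1 kmol/h

Yield of V: 2ξ₁ / 448.6 = 0.341 → ξ₁ = 76.49 kmol/h.
Conversion of Q: 2ξ₁ + 2ξ₂ = 0.553 × 448.6 = 248.1 → ξ₂ = 47.55 kmol/h.
Outlet amounts (n = n₀ + Σ ν·ξ):
  Q: 448.6 − 2(76.49) − 2(47.55) = 200.5
  V: 0 + 2(76.49) = 153
  U: 0 + 2(47.55) = 95.1
  P: 0 + 1(47.55) = 47.55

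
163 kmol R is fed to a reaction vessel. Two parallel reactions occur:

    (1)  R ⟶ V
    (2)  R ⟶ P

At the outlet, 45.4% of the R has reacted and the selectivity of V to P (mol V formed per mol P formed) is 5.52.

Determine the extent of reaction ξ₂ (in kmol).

Conversion of R: R consumed = 0.454 × 163 = 74 kmol = 1ξ₁ + 1ξ₂.
Selectivity: 1ξ₁ / (1ξ₂) = 5.52 → ξ₁ = 5.52 ξ₂.
Substitute: (1·5.52 + 1) ξ₂ = 74 → ξ₂ = 11.35 kmol, ξ₁ = 62.65 kmol.
Outlet amounts (n = n₀ + Σ ν·ξ):
  R: 163 − 1(62.65) − 1(11.35) = 89
  V: 0 + 1(62.65) = 62.65
  P: 0 + 1(11.35) = 11.35

ξ₂ = 11.3 kmol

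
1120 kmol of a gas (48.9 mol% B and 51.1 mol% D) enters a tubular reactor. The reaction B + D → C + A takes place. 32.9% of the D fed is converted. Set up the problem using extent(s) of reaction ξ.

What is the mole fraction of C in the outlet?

D reacted = 0.329 × 572.3 = 188.3 kmol; ν_D = −1, so ξ = 188.3/1 = 188.3 kmol.
Outlet amounts (n = n₀ + ν ξ):
  B: 547.7 − 1(188.3) = 359.4
  D: 572.3 − 1(188.3) = 384
  C: 0 + 1(188.3) = 188.3
  A: 0 + 1(188.3) = 188.3
Total out = 1120 kmol; y_C = 188.3 / 1120 = 0.1681.

0.168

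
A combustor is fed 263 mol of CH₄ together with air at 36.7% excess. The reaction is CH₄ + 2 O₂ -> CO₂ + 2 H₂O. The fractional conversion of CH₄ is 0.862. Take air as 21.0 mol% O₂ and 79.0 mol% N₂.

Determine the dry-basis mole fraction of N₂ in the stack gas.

Stoichiometric O₂ = 2 × 263 = 526 mol; O₂ fed = 526 × 1.367 = 719 mol.
N₂ fed = 719 × 79/21 = 2705 mol.
Fuel reacted = 0.862 × 263 → ξ = 226.7 mol.
Outlet (n = n₀ + ν ξ):
  CH₄: 263 − 1(226.7) = 36.29
  O₂: 719 − 2(226.7) = 265.6
  N₂: 2705 (inert)
  CO₂: 0 + 1(226.7) = 226.7
  H₂O: 0 + 2(226.7) = 453.4
Dry total = 3234 mol; y_N₂ (dry) = 2705 / 3234 = 0.8365.

0.837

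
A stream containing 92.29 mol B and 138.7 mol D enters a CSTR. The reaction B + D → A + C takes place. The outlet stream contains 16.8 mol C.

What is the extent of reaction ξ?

ξ = 16.8 mol

For C: n = n₀ + 1ξ → 16.8 = 0 + 1ξ, giving ξ = 16.8 mol.
Outlet amounts (n = n₀ + ν ξ):
  B: 92.29 − 1(16.8) = 75.49
  D: 138.7 − 1(16.8) = 121.9
  A: 0 + 1(16.8) = 16.8
  C: 0 + 1(16.8) = 16.8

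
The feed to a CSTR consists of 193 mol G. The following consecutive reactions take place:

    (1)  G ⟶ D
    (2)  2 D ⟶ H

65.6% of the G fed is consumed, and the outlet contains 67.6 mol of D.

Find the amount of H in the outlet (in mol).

29.5 mol

Conversion of G: G consumed = 1ξ₁ = 0.656 × 193 → ξ₁ = 126.6 mol.
D balance: n_D = 0 + 1ξ₁ − 2ξ₂ = 67.6 → ξ₂ = (1·126.6 − 67.6)/2 = 29.5 mol.
Outlet amounts (n = n₀ + Σ ν·ξ):
  G: 193 − 1(126.6) = 66.39
  D: 0 + 1(126.6) − 2(29.5) = 67.6
  H: 0 + 1(29.5) = 29.5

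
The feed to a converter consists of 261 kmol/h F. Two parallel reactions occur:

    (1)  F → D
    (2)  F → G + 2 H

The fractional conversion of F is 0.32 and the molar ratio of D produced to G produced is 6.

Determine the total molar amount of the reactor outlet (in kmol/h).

Conversion of F: F consumed = 0.32 × 261 = 83.52 kmol/h = 1ξ₁ + 1ξ₂.
Selectivity: 1ξ₁ / (1ξ₂) = 6 → ξ₁ = 6 ξ₂.
Substitute: (1·6 + 1) ξ₂ = 83.52 → ξ₂ = 11.93 kmol/h, ξ₁ = 71.59 kmol/h.
Outlet amounts (n = n₀ + Σ ν·ξ):
  F: 261 − 1(71.59) − 1(11.93) = 177.5
  D: 0 + 1(71.59) = 71.59
  G: 0 + 1(11.93) = 11.93
  H: 0 + 2(11.93) = 23.86
Total out = 177.5 + 71.59 + 11.93 + 23.86 = 284.9 kmol/h.

285 kmol/h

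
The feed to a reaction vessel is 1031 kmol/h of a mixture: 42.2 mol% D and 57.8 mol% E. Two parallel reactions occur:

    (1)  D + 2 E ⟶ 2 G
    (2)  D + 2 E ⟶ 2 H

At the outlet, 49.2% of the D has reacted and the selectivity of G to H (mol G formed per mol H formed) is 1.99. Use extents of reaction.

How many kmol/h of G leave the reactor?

Conversion of D: D consumed = 0.492 × 435.1 = 214.1 kmol/h = 1ξ₁ + 1ξ₂.
Selectivity: 2ξ₁ / (2ξ₂) = 1.99 → ξ₁ = 1.99 ξ₂.
Substitute: (1·1.99 + 1) ξ₂ = 214.1 → ξ₂ = 71.59 kmol/h, ξ₁ = 142.5 kmol/h.
Outlet amounts (n = n₀ + Σ ν·ξ):
  D: 435.1 − 1(142.5) − 1(71.59) = 221
  E: 595.9 − 2(142.5) − 2(71.59) = 167.8
  G: 0 + 2(142.5) = 284.9
  H: 0 + 2(71.59) = 143.2

285 kmol/h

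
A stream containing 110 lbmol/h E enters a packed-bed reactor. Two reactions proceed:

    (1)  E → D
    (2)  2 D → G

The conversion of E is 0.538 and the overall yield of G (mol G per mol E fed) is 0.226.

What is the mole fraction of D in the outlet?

0.111

Conversion of E: E consumed = 1ξ₁ = 0.538 × 110 → ξ₁ = 59.18 lbmol/h.
Yield of G: 1ξ₂ / 110 = 0.226 → ξ₂ = 24.86 lbmol/h.
Outlet amounts (n = n₀ + Σ ν·ξ):
  E: 110 − 1(59.18) = 50.82
  D: 0 + 1(59.18) − 2(24.86) = 9.46
  G: 0 + 1(24.86) = 24.86
Total out = 85.14 lbmol/h; y_D = 9.46 / 85.14 = 0.1111.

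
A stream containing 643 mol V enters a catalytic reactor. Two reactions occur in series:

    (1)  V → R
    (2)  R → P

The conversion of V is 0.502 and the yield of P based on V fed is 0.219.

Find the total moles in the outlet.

Conversion of V: V consumed = 1ξ₁ = 0.502 × 643 → ξ₁ = 322.8 mol.
Yield of P: 1ξ₂ / 643 = 0.219 → ξ₂ = 140.8 mol.
Outlet amounts (n = n₀ + Σ ν·ξ):
  V: 643 − 1(322.8) = 320.2
  R: 0 + 1(322.8) − 1(140.8) = 182
  P: 0 + 1(140.8) = 140.8
Total out = 320.2 + 182 + 140.8 = 643 mol.

643 mol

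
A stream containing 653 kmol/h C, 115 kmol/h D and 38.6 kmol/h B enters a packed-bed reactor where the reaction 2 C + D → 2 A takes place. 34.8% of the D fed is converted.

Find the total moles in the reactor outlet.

D reacted = 0.348 × 115 = 40.02 kmol/h; ν_D = −1, so ξ = 40.02/1 = 40.02 kmol/h.
Outlet amounts (n = n₀ + ν ξ):
  C: 653 − 2(40.02) = 573
  D: 115 − 1(40.02) = 74.98
  A: 0 + 2(40.02) = 80.04
  B: 38.6 (inert)
Total out = 573 + 74.98 + 80.04 + 38.6 = 766.6 kmol/h.

767 kmol/h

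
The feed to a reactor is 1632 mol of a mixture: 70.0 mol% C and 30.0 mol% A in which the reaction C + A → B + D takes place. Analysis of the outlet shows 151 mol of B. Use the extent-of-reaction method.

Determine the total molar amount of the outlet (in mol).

For B: n = n₀ + 1ξ → 151 = 0 + 1ξ, giving ξ = 151 mol.
Outlet amounts (n = n₀ + ν ξ):
  C: 1142 − 1(151) = 991.4
  A: 489.6 − 1(151) = 338.6
  B: 0 + 1(151) = 151
  D: 0 + 1(151) = 151
Total out = 991.4 + 338.6 + 151 + 151 = 1632 mol.

1630 mol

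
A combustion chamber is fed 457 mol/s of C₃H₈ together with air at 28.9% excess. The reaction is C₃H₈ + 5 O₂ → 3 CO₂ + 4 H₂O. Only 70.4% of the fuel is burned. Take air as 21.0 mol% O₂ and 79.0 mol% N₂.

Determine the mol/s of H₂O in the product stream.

1290 mol/s

Stoichiometric O₂ = 5 × 457 = 2285 mol/s; O₂ fed = 2285 × 1.289 = 2945 mol/s.
N₂ fed = 2945 × 79/21 = 11080 mol/s.
Fuel reacted = 0.704 × 457 → ξ = 321.7 mol/s.
Outlet (n = n₀ + ν ξ):
  C₃H₈: 457 − 1(321.7) = 135.3
  O₂: 2945 − 5(321.7) = 1337
  N₂: 11080 (inert)
  CO₂: 0 + 3(321.7) = 965.2
  H₂O: 0 + 4(321.7) = 1287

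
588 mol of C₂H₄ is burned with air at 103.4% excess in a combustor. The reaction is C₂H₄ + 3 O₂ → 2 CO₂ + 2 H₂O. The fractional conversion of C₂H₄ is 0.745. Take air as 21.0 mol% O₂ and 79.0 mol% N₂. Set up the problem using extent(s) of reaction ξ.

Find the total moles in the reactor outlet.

Stoichiometric O₂ = 3 × 588 = 1764 mol; O₂ fed = 1764 × 2.034 = 3588 mol.
N₂ fed = 3588 × 79/21 = 13500 mol.
Fuel reacted = 0.745 × 588 → ξ = 438.1 mol.
Outlet (n = n₀ + ν ξ):
  C₂H₄: 588 − 1(438.1) = 149.9
  O₂: 3588 − 3(438.1) = 2274
  N₂: 13500 (inert)
  CO₂: 0 + 2(438.1) = 876.1
  H₂O: 0 + 2(438.1) = 876.1
Total out = 149.9 + 2274 + 13500 + 876.1 + 876.1 = 17670 mol.

17700 mol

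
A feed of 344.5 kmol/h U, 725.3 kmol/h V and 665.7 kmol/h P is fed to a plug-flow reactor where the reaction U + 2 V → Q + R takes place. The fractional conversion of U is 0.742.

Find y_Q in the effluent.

U reacted = 0.742 × 344.5 = 255.6 kmol/h; ν_U = −1, so ξ = 255.6/1 = 255.6 kmol/h.
Outlet amounts (n = n₀ + ν ξ):
  U: 344.5 − 1(255.6) = 88.88
  V: 725.3 − 2(255.6) = 214.1
  Q: 0 + 1(255.6) = 255.6
  R: 0 + 1(255.6) = 255.6
  P: 665.7 (inert)
Total out = 1480 kmol/h; y_Q = 255.6 / 1480 = 0.1727.

0.173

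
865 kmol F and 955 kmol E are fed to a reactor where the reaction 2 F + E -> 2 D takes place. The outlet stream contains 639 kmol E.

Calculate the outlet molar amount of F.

For E: n = n₀ − 1ξ → 639 = 955 − 1ξ, giving ξ = 316 kmol.
Outlet amounts (n = n₀ + ν ξ):
  F: 865 − 2(316) = 233
  E: 955 − 1(316) = 639
  D: 0 + 2(316) = 632

233 kmol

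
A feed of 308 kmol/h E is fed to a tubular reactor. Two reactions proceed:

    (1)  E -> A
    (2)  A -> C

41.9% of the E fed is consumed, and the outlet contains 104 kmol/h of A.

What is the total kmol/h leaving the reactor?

Conversion of E: E consumed = 1ξ₁ = 0.419 × 308 → ξ₁ = 129.1 kmol/h.
A balance: n_A = 0 + 1ξ₁ − 1ξ₂ = 104 → ξ₂ = (1·129.1 − 104)/1 = 25.05 kmol/h.
Outlet amounts (n = n₀ + Σ ν·ξ):
  E: 308 − 1(129.1) = 178.9
  A: 0 + 1(129.1) − 1(25.05) = 104
  C: 0 + 1(25.05) = 25.05
Total out = 178.9 + 104 + 25.05 = 308 kmol/h.

308 kmol/h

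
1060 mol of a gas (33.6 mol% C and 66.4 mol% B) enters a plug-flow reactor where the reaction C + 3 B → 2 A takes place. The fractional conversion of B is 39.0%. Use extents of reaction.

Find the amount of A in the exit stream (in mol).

183 mol

B reacted = 0.39 × 703.8 = 274.5 mol; ν_B = −3, so ξ = 274.5/3 = 91.5 mol.
Outlet amounts (n = n₀ + ν ξ):
  C: 356.2 − 1(91.5) = 264.7
  B: 703.8 − 3(91.5) = 429.3
  A: 0 + 2(91.5) = 183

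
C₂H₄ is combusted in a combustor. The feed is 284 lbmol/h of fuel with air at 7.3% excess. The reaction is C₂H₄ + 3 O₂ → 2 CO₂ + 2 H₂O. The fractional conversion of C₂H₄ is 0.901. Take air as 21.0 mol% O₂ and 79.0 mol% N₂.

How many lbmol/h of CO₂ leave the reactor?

Stoichiometric O₂ = 3 × 284 = 852 lbmol/h; O₂ fed = 852 × 1.073 = 914.2 lbmol/h.
N₂ fed = 914.2 × 79/21 = 3439 lbmol/h.
Fuel reacted = 0.901 × 284 → ξ = 255.9 lbmol/h.
Outlet (n = n₀ + ν ξ):
  C₂H₄: 284 − 1(255.9) = 28.12
  O₂: 914.2 − 3(255.9) = 146.5
  N₂: 3439 (inert)
  CO₂: 0 + 2(255.9) = 511.8
  H₂O: 0 + 2(255.9) = 511.8

512 lbmol/h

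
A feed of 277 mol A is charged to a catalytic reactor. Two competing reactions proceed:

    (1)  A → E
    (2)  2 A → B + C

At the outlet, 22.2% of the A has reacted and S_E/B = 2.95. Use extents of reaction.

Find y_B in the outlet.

Conversion of A: A consumed = 0.222 × 277 = 61.49 mol = 1ξ₁ + 2ξ₂.
Selectivity: 1ξ₁ / (1ξ₂) = 2.95 → ξ₁ = 2.95 ξ₂.
Substitute: (1·2.95 + 2) ξ₂ = 61.49 → ξ₂ = 12.42 mol, ξ₁ = 36.65 mol.
Outlet amounts (n = n₀ + Σ ν·ξ):
  A: 277 − 1(36.65) − 2(12.42) = 215.5
  E: 0 + 1(36.65) = 36.65
  B: 0 + 1(12.42) = 12.42
  C: 0 + 1(12.42) = 12.42
Total out = 277 mol; y_B = 12.42 / 277 = 0.04485.

0.0448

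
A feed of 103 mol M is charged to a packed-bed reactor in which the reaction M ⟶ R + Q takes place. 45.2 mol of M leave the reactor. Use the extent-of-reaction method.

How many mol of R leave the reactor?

57.8 mol

For M: n = n₀ − 1ξ → 45.2 = 103 − 1ξ, giving ξ = 57.8 mol.
Outlet amounts (n = n₀ + ν ξ):
  M: 103 − 1(57.8) = 45.2
  R: 0 + 1(57.8) = 57.8
  Q: 0 + 1(57.8) = 57.8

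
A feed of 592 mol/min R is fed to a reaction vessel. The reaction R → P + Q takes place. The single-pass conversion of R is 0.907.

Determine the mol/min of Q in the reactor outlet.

537 mol/min

R reacted = 0.907 × 592 = 536.9 mol/min; ν_R = −1, so ξ = 536.9/1 = 536.9 mol/min.
Outlet amounts (n = n₀ + ν ξ):
  R: 592 − 1(536.9) = 55.06
  P: 0 + 1(536.9) = 536.9
  Q: 0 + 1(536.9) = 536.9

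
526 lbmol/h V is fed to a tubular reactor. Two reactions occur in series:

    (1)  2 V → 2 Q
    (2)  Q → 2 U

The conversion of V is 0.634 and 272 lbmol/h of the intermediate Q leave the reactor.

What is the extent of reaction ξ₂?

ξ₂ = 61.5 lbmol/h

Conversion of V: V consumed = 2ξ₁ = 0.634 × 526 → ξ₁ = 166.7 lbmol/h.
Q balance: n_Q = 0 + 2ξ₁ − 1ξ₂ = 272 → ξ₂ = (2·166.7 − 272)/1 = 61.48 lbmol/h.
Outlet amounts (n = n₀ + Σ ν·ξ):
  V: 526 − 2(166.7) = 192.5
  Q: 0 + 2(166.7) − 1(61.48) = 272
  U: 0 + 2(61.48) = 123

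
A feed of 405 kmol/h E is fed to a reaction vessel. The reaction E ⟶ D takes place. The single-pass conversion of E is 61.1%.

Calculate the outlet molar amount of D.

E reacted = 0.611 × 405 = 247.5 kmol/h; ν_E = −1, so ξ = 247.5/1 = 247.5 kmol/h.
Outlet amounts (n = n₀ + ν ξ):
  E: 405 − 1(247.5) = 157.5
  D: 0 + 1(247.5) = 247.5

247 kmol/h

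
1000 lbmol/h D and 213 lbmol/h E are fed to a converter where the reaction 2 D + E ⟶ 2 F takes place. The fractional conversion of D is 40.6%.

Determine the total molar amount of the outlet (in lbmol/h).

D reacted = 0.406 × 1000 = 406 lbmol/h; ν_D = −2, so ξ = 406/2 = 203 lbmol/h.
Outlet amounts (n = n₀ + ν ξ):
  D: 1000 − 2(203) = 594
  E: 213 − 1(203) = 10
  F: 0 + 2(203) = 406
Total out = 594 + 10 + 406 = 1010 lbmol/h.

1010 lbmol/h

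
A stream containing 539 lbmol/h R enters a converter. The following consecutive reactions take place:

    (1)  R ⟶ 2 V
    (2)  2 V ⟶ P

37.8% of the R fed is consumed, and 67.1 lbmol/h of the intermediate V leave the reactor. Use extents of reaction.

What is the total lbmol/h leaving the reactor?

573 lbmol/h

Conversion of R: R consumed = 1ξ₁ = 0.378 × 539 → ξ₁ = 203.7 lbmol/h.
V balance: n_V = 0 + 2ξ₁ − 2ξ₂ = 67.1 → ξ₂ = (2·203.7 − 67.1)/2 = 170.2 lbmol/h.
Outlet amounts (n = n₀ + Σ ν·ξ):
  R: 539 − 1(203.7) = 335.3
  V: 0 + 2(203.7) − 2(170.2) = 67.1
  P: 0 + 1(170.2) = 170.2
Total out = 335.3 + 67.1 + 170.2 = 572.5 lbmol/h.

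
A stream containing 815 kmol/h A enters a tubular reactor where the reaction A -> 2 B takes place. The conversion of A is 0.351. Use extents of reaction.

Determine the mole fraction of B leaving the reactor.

0.52

A reacted = 0.351 × 815 = 286.1 kmol/h; ν_A = −1, so ξ = 286.1/1 = 286.1 kmol/h.
Outlet amounts (n = n₀ + ν ξ):
  A: 815 − 1(286.1) = 528.9
  B: 0 + 2(286.1) = 572.1
Total out = 1101 kmol/h; y_B = 572.1 / 1101 = 0.5196.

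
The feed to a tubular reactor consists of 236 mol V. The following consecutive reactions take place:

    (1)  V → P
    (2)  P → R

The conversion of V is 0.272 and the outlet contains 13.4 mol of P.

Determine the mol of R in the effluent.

50.8 mol

Conversion of V: V consumed = 1ξ₁ = 0.272 × 236 → ξ₁ = 64.19 mol.
P balance: n_P = 0 + 1ξ₁ − 1ξ₂ = 13.4 → ξ₂ = (1·64.19 − 13.4)/1 = 50.79 mol.
Outlet amounts (n = n₀ + Σ ν·ξ):
  V: 236 − 1(64.19) = 171.8
  P: 0 + 1(64.19) − 1(50.79) = 13.4
  R: 0 + 1(50.79) = 50.79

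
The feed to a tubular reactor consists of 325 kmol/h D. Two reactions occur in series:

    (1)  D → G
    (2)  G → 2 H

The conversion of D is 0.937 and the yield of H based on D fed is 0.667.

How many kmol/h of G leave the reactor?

196 kmol/h

Conversion of D: D consumed = 1ξ₁ = 0.937 × 325 → ξ₁ = 304.5 kmol/h.
Yield of H: 2ξ₂ / 325 = 0.667 → ξ₂ = 108.4 kmol/h.
Outlet amounts (n = n₀ + Σ ν·ξ):
  D: 325 − 1(304.5) = 20.47
  G: 0 + 1(304.5) − 1(108.4) = 196.1
  H: 0 + 2(108.4) = 216.8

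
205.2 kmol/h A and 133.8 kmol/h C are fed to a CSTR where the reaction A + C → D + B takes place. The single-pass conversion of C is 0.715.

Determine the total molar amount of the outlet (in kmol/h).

339 kmol/h

C reacted = 0.715 × 133.8 = 95.67 kmol/h; ν_C = −1, so ξ = 95.67/1 = 95.67 kmol/h.
Outlet amounts (n = n₀ + ν ξ):
  A: 205.2 − 1(95.67) = 109.5
  C: 133.8 − 1(95.67) = 38.13
  D: 0 + 1(95.67) = 95.67
  B: 0 + 1(95.67) = 95.67
Total out = 109.5 + 38.13 + 95.67 + 95.67 = 339 kmol/h.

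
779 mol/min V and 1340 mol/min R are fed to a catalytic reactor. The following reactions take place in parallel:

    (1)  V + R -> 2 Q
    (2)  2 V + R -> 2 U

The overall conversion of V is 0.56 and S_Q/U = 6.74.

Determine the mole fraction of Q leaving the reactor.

Conversion of V: V consumed = 0.56 × 779 = 436.2 mol/min = 1ξ₁ + 2ξ₂.
Selectivity: 2ξ₁ / (2ξ₂) = 6.74 → ξ₁ = 6.74 ξ₂.
Substitute: (1·6.74 + 2) ξ₂ = 436.2 → ξ₂ = 49.91 mol/min, ξ₁ = 336.4 mol/min.
Outlet amounts (n = n₀ + Σ ν·ξ):
  V: 779 − 1(336.4) − 2(49.91) = 342.8
  R: 1340 − 1(336.4) − 1(49.91) = 953.7
  Q: 0 + 2(336.4) = 672.8
  U: 0 + 2(49.91) = 99.83
Total out = 2069 mol/min; y_Q = 672.8 / 2069 = 0.3252.

0.325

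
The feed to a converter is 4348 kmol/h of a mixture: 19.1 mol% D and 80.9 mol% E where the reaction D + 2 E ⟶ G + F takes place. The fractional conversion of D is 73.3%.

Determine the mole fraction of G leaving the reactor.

0.163

D reacted = 0.733 × 830.5 = 608.7 kmol/h; ν_D = −1, so ξ = 608.7/1 = 608.7 kmol/h.
Outlet amounts (n = n₀ + ν ξ):
  D: 830.5 − 1(608.7) = 221.7
  E: 3518 − 2(608.7) = 2300
  G: 0 + 1(608.7) = 608.7
  F: 0 + 1(608.7) = 608.7
Total out = 3739 kmol/h; y_G = 608.7 / 3739 = 0.1628.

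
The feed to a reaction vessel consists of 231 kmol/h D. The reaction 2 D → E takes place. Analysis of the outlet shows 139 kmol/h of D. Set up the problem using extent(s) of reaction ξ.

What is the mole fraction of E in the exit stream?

0.249

For D: n = n₀ − 2ξ → 139 = 231 − 2ξ, giving ξ = 46 kmol/h.
Outlet amounts (n = n₀ + ν ξ):
  D: 231 − 2(46) = 139
  E: 0 + 1(46) = 46
Total out = 185 kmol/h; y_E = 46 / 185 = 0.2486.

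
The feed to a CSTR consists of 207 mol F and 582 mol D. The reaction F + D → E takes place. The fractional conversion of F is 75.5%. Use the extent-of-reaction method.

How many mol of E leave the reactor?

156 mol

F reacted = 0.755 × 207 = 156.3 mol; ν_F = −1, so ξ = 156.3/1 = 156.3 mol.
Outlet amounts (n = n₀ + ν ξ):
  F: 207 − 1(156.3) = 50.72
  D: 582 − 1(156.3) = 425.7
  E: 0 + 1(156.3) = 156.3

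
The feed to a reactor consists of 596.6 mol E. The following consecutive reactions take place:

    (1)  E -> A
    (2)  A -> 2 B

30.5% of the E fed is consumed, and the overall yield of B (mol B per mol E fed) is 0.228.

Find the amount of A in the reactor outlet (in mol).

Conversion of E: E consumed = 1ξ₁ = 0.305 × 596.6 → ξ₁ = 182 mol.
Yield of B: 2ξ₂ / 596.6 = 0.228 → ξ₂ = 68.01 mol.
Outlet amounts (n = n₀ + Σ ν·ξ):
  E: 596.6 − 1(182) = 414.6
  A: 0 + 1(182) − 1(68.01) = 114
  B: 0 + 2(68.01) = 136

114 mol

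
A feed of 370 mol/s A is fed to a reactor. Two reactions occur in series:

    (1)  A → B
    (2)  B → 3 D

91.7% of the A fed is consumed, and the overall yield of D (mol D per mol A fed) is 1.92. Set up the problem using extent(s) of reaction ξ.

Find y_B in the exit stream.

Conversion of A: A consumed = 1ξ₁ = 0.917 × 370 → ξ₁ = 339.3 mol/s.
Yield of D: 3ξ₂ / 370 = 1.92 → ξ₂ = 236.8 mol/s.
Outlet amounts (n = n₀ + Σ ν·ξ):
  A: 370 − 1(339.3) = 30.71
  B: 0 + 1(339.3) − 1(236.8) = 102.5
  D: 0 + 3(236.8) = 710.4
Total out = 843.6 mol/s; y_B = 102.5 / 843.6 = 0.1215.

0.121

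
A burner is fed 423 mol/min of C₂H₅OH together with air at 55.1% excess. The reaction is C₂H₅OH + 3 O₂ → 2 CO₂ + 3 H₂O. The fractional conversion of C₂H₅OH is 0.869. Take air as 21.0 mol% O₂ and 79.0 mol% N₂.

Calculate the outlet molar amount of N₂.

Stoichiometric O₂ = 3 × 423 = 1269 mol/min; O₂ fed = 1269 × 1.551 = 1968 mol/min.
N₂ fed = 1968 × 79/21 = 7404 mol/min.
Fuel reacted = 0.869 × 423 → ξ = 367.6 mol/min.
Outlet (n = n₀ + ν ξ):
  C₂H₅OH: 423 − 1(367.6) = 55.41
  O₂: 1968 − 3(367.6) = 865.5
  N₂: 7404 (inert)
  CO₂: 0 + 2(367.6) = 735.2
  H₂O: 0 + 3(367.6) = 1103

7400 mol/min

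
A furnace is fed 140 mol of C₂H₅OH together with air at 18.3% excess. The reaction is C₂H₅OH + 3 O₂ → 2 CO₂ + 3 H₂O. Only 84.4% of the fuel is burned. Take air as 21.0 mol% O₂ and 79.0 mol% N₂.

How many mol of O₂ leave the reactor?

142 mol

Stoichiometric O₂ = 3 × 140 = 420 mol; O₂ fed = 420 × 1.183 = 496.9 mol.
N₂ fed = 496.9 × 79/21 = 1869 mol.
Fuel reacted = 0.844 × 140 → ξ = 118.2 mol.
Outlet (n = n₀ + ν ξ):
  C₂H₅OH: 140 − 1(118.2) = 21.84
  O₂: 496.9 − 3(118.2) = 142.4
  N₂: 1869 (inert)
  CO₂: 0 + 2(118.2) = 236.3
  H₂O: 0 + 3(118.2) = 354.5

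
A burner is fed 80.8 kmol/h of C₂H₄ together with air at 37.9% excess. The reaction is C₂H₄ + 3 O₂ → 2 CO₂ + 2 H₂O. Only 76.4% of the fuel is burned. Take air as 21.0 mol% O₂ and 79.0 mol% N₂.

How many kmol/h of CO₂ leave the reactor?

Stoichiometric O₂ = 3 × 80.8 = 242.4 kmol/h; O₂ fed = 242.4 × 1.379 = 334.3 kmol/h.
N₂ fed = 334.3 × 79/21 = 1257 kmol/h.
Fuel reacted = 0.764 × 80.8 → ξ = 61.73 kmol/h.
Outlet (n = n₀ + ν ξ):
  C₂H₄: 80.8 − 1(61.73) = 19.07
  O₂: 334.3 − 3(61.73) = 149.1
  N₂: 1257 (inert)
  CO₂: 0 + 2(61.73) = 123.5
  H₂O: 0 + 2(61.73) = 123.5

123 kmol/h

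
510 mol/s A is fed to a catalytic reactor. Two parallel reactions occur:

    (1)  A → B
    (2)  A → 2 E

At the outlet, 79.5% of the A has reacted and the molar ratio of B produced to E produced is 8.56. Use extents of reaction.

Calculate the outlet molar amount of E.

Conversion of A: A consumed = 0.795 × 510 = 405.5 mol/s = 1ξ₁ + 1ξ₂.
Selectivity: 1ξ₁ / (2ξ₂) = 8.56 → ξ₁ = 17.12 ξ₂.
Substitute: (1·17.12 + 1) ξ₂ = 405.5 → ξ₂ = 22.38 mol/s, ξ₁ = 383.1 mol/s.
Outlet amounts (n = n₀ + Σ ν·ξ):
  A: 510 − 1(383.1) − 1(22.38) = 104.5
  B: 0 + 1(383.1) = 383.1
  E: 0 + 2(22.38) = 44.75

44.8 mol/s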